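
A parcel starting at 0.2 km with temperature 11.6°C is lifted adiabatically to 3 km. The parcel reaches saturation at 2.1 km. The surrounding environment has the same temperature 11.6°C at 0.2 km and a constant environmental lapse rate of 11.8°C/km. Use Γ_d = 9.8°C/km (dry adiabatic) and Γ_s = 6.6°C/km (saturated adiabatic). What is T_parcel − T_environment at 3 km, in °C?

Parcel:
  Dry to 2100 m: -9.8 × 1.9 km = -18.62°C, so T = -7.02°C.
  Saturated to 3000 m: -6.6 × 0.9 km = -5.94°C, so T = -12.96°C.
Environment:
  Environment to 3000 m: -11.8 × 2.8 km = -33.04°C, so T = -21.44°C.
T_parcel − T_env = -12.96 − (-21.44) = +8.48°C

+8.48°C (parcel warmer than environment)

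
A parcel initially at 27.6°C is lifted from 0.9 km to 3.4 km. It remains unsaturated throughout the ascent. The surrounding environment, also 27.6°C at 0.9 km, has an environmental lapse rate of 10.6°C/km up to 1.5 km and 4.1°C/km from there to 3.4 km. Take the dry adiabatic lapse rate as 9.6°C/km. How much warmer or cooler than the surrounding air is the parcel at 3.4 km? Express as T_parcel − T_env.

-9.85°C (parcel cooler than environment)

Parcel:
  From 900 m to 3400 m (dry): cools by 9.6 × 2.5 = 24°C, giving 3.6°C.
Environment:
  From 900 m to 1500 m (environment, lower layer): cools by 10.6 × 0.6 = 6.36°C, giving 21.24°C.
  From 1500 m to 3400 m (environment, upper layer): cools by 4.1 × 1.9 = 7.79°C, giving 13.45°C.
T_parcel − T_env = 3.6 − 13.45 = -9.85°C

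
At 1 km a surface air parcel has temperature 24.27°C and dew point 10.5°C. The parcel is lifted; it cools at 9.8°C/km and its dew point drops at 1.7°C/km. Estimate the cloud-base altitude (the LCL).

T and T_d converge at 9.8 − 1.7 = 8.1°C per km
Height above start = (24.27 − 10.5) / 8.1 = 1.7 km
LCL altitude = 1000 m + 1700 m = 2700 m

2.7 km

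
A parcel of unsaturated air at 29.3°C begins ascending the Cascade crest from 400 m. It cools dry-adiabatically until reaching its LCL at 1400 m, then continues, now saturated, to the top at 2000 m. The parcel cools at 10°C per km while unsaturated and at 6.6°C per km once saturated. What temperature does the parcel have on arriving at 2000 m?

400 → 1400 m (dry, 10°C/km): ΔT = -10 × 1 = -10°C → T = 19.3°C
1400 → 2000 m (saturated, 6.6°C/km): ΔT = -6.6 × 0.6 = -3.96°C → T = 15.34°C

15.34°C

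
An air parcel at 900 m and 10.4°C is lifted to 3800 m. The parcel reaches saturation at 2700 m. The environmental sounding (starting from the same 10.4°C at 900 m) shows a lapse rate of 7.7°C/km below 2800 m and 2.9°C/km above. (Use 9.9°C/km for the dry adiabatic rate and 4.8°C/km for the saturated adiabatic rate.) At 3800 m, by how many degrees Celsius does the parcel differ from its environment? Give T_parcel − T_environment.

-5.57°C (parcel cooler than environment)

Parcel:
  900 → 2700 m (dry, 9.9°C/km): ΔT = -9.9 × 1.8 = -17.82°C → T = -7.42°C
  2700 → 3800 m (saturated, 4.8°C/km): ΔT = -4.8 × 1.1 = -5.28°C → T = -12.7°C
Environment:
  900 → 2800 m (environment, lower layer, 7.7°C/km): ΔT = -7.7 × 1.9 = -14.63°C → T = -4.23°C
  2800 → 3800 m (environment, upper layer, 2.9°C/km): ΔT = -2.9 × 1 = -2.9°C → T = -7.13°C
T_parcel − T_env = -12.7 − (-7.13) = -5.57°C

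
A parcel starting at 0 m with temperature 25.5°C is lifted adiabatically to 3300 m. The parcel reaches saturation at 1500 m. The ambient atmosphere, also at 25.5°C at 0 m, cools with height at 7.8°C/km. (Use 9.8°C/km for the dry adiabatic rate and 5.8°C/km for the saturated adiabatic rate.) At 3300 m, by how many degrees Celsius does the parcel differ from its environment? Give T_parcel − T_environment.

+0.6°C (parcel warmer than environment)

Parcel:
  0–1500 m, dry: Δz = 1.5 km ⇒ ΔT = -14.7°C; T = 10.8°C
  1500–3300 m, saturated: Δz = 1.8 km ⇒ ΔT = -10.44°C; T = 0.36°C
Environment:
  0–3300 m, environment: Δz = 3.3 km ⇒ ΔT = -25.74°C; T = -0.24°C
T_parcel − T_env = 0.36 − (-0.24) = +0.6°C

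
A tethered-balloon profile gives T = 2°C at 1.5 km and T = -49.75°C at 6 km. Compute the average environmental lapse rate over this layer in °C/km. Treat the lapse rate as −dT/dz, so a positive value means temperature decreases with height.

11.5°C/km

Γ = −ΔT/Δz = (2 − (-49.75)) / (6000 − 1500) m
  = 51.75°C / 4.5 km = 11.5°C/km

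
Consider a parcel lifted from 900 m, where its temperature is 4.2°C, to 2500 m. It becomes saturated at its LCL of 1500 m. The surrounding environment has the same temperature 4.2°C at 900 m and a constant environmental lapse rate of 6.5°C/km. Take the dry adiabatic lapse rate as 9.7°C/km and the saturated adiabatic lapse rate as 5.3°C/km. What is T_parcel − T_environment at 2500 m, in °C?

-0.72°C (parcel cooler than environment)

Parcel:
  From 900 m to 1500 m (dry): cools by 9.7 × 0.6 = 5.82°C, giving -1.62°C.
  From 1500 m to 2500 m (saturated): cools by 5.3 × 1 = 5.3°C, giving -6.92°C.
Environment:
  From 900 m to 2500 m (environment): cools by 6.5 × 1.6 = 10.4°C, giving -6.2°C.
T_parcel − T_env = -6.92 − (-6.2) = -0.72°C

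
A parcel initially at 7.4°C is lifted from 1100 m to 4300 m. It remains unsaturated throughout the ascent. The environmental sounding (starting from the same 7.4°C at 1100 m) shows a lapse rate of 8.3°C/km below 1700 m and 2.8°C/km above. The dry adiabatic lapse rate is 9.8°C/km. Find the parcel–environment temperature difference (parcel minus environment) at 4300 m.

-19.1°C (parcel cooler than environment)

Parcel:
  1100 → 4300 m (dry, 9.8°C/km): ΔT = -9.8 × 3.2 = -31.36°C → T = -23.96°C
Environment:
  1100 → 1700 m (environment, lower layer, 8.3°C/km): ΔT = -8.3 × 0.6 = -4.98°C → T = 2.42°C
  1700 → 4300 m (environment, upper layer, 2.8°C/km): ΔT = -2.8 × 2.6 = -7.28°C → T = -4.86°C
T_parcel − T_env = -23.96 − (-4.86) = -19.1°C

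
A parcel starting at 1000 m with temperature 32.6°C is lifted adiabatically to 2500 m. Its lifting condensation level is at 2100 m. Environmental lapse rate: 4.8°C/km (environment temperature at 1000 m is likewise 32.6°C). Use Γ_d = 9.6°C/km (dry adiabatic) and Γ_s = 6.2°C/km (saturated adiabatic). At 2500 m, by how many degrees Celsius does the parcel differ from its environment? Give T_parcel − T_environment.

-5.84°C (parcel cooler than environment)

Parcel:
  Dry to 2100 m: -9.6 × 1.1 km = -10.56°C, so T = 22.04°C.
  Saturated to 2500 m: -6.2 × 0.4 km = -2.48°C, so T = 19.56°C.
Environment:
  Environment to 2500 m: -4.8 × 1.5 km = -7.2°C, so T = 25.4°C.
T_parcel − T_env = 19.56 − 25.4 = -5.84°C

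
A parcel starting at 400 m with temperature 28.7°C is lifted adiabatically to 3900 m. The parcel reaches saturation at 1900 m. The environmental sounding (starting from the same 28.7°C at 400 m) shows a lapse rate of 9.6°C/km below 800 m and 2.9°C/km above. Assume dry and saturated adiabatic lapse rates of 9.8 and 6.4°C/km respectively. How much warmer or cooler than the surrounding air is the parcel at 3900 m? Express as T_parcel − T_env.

Parcel:
  Dry to 1900 m: -9.8 × 1.5 km = -14.7°C, so T = 14°C.
  Saturated to 3900 m: -6.4 × 2 km = -12.8°C, so T = 1.2°C.
Environment:
  Environment, lower layer to 800 m: -9.6 × 0.4 km = -3.84°C, so T = 24.86°C.
  Environment, upper layer to 3900 m: -2.9 × 3.1 km = -8.99°C, so T = 15.87°C.
T_parcel − T_env = 1.2 − 15.87 = -14.67°C

-14.67°C (parcel cooler than environment)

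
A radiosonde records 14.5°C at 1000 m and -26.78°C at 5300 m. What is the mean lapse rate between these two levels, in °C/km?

Γ = −ΔT/Δz = (14.5 − (-26.78)) / (5300 − 1000) m
  = 41.28°C / 4.3 km = 9.6°C/km

9.6°C/km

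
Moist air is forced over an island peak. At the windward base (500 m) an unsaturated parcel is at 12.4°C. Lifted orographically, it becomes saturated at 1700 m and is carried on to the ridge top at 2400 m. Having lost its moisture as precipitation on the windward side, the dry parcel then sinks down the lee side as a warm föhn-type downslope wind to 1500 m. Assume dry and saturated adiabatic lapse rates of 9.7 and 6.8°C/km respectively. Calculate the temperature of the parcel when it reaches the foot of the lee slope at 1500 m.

From 500 m to 1700 m (dry): cools by 9.7 × 1.2 = 11.64°C, giving 0.76°C.
From 1700 m to 2400 m (saturated): cools by 6.8 × 0.7 = 4.76°C, giving -4°C.
From 2400 m to 1500 m (dry descent): warms by 9.7 × 0.9 = 8.73°C, giving 4.73°C.

4.73°C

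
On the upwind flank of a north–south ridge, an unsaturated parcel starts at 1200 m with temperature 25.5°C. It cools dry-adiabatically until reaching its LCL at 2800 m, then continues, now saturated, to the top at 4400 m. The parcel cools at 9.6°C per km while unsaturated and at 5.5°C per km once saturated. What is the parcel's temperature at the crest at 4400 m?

1200–2800 m, dry: Δz = 1.6 km ⇒ ΔT = -15.36°C; T = 10.14°C
2800–4400 m, saturated: Δz = 1.6 km ⇒ ΔT = -8.8°C; T = 1.34°C

1.34°C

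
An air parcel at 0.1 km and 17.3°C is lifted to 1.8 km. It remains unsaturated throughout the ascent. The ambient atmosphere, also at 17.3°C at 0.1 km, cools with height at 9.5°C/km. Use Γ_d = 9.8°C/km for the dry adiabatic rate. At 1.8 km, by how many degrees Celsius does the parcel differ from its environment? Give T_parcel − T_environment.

Parcel:
  Dry to 1800 m: -9.8 × 1.7 km = -16.66°C, so T = 0.64°C.
Environment:
  Environment to 1800 m: -9.5 × 1.7 km = -16.15°C, so T = 1.15°C.
T_parcel − T_env = 0.64 − 1.15 = -0.51°C

-0.51°C (parcel cooler than environment)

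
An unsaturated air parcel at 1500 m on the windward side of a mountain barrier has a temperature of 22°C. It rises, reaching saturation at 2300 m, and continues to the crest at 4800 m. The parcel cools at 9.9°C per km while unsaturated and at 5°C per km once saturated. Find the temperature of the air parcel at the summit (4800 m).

1.58°C

1500 → 2300 m (dry, 9.9°C/km): ΔT = -9.9 × 0.8 = -7.92°C → T = 14.08°C
2300 → 4800 m (saturated, 5°C/km): ΔT = -5 × 2.5 = -12.5°C → T = 1.58°C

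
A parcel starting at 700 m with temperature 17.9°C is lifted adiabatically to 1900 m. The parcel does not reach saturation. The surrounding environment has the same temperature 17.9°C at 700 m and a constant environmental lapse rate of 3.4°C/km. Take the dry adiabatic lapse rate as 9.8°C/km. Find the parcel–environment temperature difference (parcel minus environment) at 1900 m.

Parcel:
  700 → 1900 m (dry, 9.8°C/km): ΔT = -9.8 × 1.2 = -11.76°C → T = 6.14°C
Environment:
  700 → 1900 m (environment, 3.4°C/km): ΔT = -3.4 × 1.2 = -4.08°C → T = 13.82°C
T_parcel − T_env = 6.14 − 13.82 = -7.68°C

-7.68°C (parcel cooler than environment)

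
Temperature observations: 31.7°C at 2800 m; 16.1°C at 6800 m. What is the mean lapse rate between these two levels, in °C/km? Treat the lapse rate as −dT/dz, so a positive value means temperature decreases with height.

3.9°C/km

Γ = −ΔT/Δz = (31.7 − 16.1) / (6800 − 2800) m
  = 15.6°C / 4 km = 3.9°C/km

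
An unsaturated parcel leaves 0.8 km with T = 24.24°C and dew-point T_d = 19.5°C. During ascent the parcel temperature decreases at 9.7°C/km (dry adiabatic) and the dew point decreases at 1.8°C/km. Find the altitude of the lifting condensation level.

T and T_d converge at 9.7 − 1.8 = 7.9°C per km
Height above start = (24.24 − 19.5) / 7.9 = 0.6 km
LCL altitude = 800 m + 600 m = 1400 m

1.4 km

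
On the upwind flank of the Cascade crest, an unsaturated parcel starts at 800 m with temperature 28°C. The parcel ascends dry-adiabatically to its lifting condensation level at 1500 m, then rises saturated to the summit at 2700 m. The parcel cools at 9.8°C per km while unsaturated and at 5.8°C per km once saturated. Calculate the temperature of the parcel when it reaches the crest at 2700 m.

14.18°C

800–1500 m, dry: Δz = 0.7 km ⇒ ΔT = -6.86°C; T = 21.14°C
1500–2700 m, saturated: Δz = 1.2 km ⇒ ΔT = -6.96°C; T = 14.18°C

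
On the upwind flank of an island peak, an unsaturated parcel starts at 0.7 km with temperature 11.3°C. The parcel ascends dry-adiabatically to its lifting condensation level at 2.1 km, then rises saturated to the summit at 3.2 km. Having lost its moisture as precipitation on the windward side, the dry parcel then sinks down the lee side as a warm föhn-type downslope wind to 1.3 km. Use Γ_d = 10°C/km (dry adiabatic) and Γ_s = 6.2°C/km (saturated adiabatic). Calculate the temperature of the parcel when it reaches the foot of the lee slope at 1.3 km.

9.48°C

Dry to 2100 m: -10 × 1.4 km = -14°C, so T = -2.7°C.
Saturated to 3200 m: -6.2 × 1.1 km = -6.82°C, so T = -9.52°C.
Dry descent to 1300 m: +10 × 1.9 km = +19°C, so T = 9.48°C.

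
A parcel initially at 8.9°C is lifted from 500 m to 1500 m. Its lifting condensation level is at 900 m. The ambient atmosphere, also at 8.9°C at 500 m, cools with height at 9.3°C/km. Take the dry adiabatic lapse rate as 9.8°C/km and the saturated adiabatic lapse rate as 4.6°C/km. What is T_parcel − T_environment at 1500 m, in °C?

Parcel:
  500–900 m, dry: Δz = 0.4 km ⇒ ΔT = -3.92°C; T = 4.98°C
  900–1500 m, saturated: Δz = 0.6 km ⇒ ΔT = -2.76°C; T = 2.22°C
Environment:
  500–1500 m, environment: Δz = 1 km ⇒ ΔT = -9.3°C; T = -0.4°C
T_parcel − T_env = 2.22 − (-0.4) = +2.62°C

+2.62°C (parcel warmer than environment)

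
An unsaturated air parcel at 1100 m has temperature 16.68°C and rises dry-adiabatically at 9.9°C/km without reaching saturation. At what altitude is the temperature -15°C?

4300 m

Height above start = (16.68 − (-15)) / 9.9 = 3.2 km
Altitude = 1100 m + 3200 m = 4300 m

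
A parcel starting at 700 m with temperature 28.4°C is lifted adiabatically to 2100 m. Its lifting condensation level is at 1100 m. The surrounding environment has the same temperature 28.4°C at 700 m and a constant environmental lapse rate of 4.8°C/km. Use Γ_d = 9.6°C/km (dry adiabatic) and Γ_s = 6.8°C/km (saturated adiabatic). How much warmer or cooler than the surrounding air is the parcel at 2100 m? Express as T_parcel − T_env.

Parcel:
  From 700 m to 1100 m (dry): cools by 9.6 × 0.4 = 3.84°C, giving 24.56°C.
  From 1100 m to 2100 m (saturated): cools by 6.8 × 1 = 6.8°C, giving 17.76°C.
Environment:
  From 700 m to 2100 m (environment): cools by 4.8 × 1.4 = 6.72°C, giving 21.68°C.
T_parcel − T_env = 17.76 − 21.68 = -3.92°C

-3.92°C (parcel cooler than environment)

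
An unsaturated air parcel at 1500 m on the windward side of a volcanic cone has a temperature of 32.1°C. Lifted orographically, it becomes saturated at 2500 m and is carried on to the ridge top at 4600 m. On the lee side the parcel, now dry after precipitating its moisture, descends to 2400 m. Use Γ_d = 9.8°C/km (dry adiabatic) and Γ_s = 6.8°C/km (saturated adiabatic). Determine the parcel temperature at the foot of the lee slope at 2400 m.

29.58°C

1500–2500 m, dry: Δz = 1 km ⇒ ΔT = -9.8°C; T = 22.3°C
2500–4600 m, saturated: Δz = 2.1 km ⇒ ΔT = -14.28°C; T = 8.02°C
4600–2400 m, dry descent: Δz = 2.2 km ⇒ ΔT = +21.56°C; T = 29.58°C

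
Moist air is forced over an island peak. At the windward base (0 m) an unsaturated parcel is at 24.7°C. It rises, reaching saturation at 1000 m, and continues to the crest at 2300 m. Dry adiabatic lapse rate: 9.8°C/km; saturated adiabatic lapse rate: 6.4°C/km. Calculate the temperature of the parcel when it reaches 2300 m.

0 → 1000 m (dry, 9.8°C/km): ΔT = -9.8 × 1 = -9.8°C → T = 14.9°C
1000 → 2300 m (saturated, 6.4°C/km): ΔT = -6.4 × 1.3 = -8.32°C → T = 6.58°C

6.58°C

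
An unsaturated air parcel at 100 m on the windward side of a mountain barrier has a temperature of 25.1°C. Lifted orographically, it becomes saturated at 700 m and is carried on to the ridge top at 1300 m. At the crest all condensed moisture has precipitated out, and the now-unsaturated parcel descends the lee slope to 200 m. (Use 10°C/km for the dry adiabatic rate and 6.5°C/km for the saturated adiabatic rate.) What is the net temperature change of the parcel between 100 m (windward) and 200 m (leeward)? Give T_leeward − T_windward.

100 → 700 m (dry, 10°C/km): ΔT = -10 × 0.6 = -6°C → T = 19.1°C
700 → 1300 m (saturated, 6.5°C/km): ΔT = -6.5 × 0.6 = -3.9°C → T = 15.2°C
1300 → 200 m (dry descent, 10°C/km): ΔT = +10 × 1.1 = +11°C → T = 26.2°C
Net change vs windward start: 26.2 − 25.1 = +1.1°C

+1.1°C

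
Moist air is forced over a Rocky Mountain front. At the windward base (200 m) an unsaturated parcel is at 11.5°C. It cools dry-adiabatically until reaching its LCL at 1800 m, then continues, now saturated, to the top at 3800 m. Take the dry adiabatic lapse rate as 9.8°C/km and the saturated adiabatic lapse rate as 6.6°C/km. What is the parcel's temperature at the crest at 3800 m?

-17.38°C

200–1800 m, dry: Δz = 1.6 km ⇒ ΔT = -15.68°C; T = -4.18°C
1800–3800 m, saturated: Δz = 2 km ⇒ ΔT = -13.2°C; T = -17.38°C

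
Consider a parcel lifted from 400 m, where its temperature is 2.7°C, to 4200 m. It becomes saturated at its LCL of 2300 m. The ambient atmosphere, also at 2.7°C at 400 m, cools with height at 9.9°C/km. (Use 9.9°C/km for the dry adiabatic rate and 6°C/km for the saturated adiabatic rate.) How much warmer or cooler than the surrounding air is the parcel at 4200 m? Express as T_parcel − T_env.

+7.41°C (parcel warmer than environment)

Parcel:
  400 → 2300 m (dry, 9.9°C/km): ΔT = -9.9 × 1.9 = -18.81°C → T = -16.11°C
  2300 → 4200 m (saturated, 6°C/km): ΔT = -6 × 1.9 = -11.4°C → T = -27.51°C
Environment:
  400 → 4200 m (environment, 9.9°C/km): ΔT = -9.9 × 3.8 = -37.62°C → T = -34.92°C
T_parcel − T_env = -27.51 − (-34.92) = +7.41°C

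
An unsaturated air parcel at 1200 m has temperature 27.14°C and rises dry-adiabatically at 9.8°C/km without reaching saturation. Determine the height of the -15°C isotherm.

5500 m

Height above start = (27.14 − (-15)) / 9.8 = 4.3 km
Altitude = 1200 m + 4300 m = 5500 m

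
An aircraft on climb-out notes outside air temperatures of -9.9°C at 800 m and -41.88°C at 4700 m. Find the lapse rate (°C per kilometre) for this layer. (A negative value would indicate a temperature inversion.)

Γ = −ΔT/Δz = (-9.9 − (-41.88)) / (4700 − 800) m
  = 31.98°C / 3.9 km = 8.2°C/km

8.2°C/km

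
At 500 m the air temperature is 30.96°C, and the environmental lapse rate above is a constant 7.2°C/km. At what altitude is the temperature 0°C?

Height above start = (30.96 − 0) / 7.2 = 4.3 km
Altitude = 500 m + 4300 m = 4800 m

4800 m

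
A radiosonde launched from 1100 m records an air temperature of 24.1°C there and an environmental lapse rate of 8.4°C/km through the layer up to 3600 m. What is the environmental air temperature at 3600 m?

3.1°C

From 1100 m to 3600 m (environmental): cools by 8.4 × 2.5 = 21°C, giving 3.1°C.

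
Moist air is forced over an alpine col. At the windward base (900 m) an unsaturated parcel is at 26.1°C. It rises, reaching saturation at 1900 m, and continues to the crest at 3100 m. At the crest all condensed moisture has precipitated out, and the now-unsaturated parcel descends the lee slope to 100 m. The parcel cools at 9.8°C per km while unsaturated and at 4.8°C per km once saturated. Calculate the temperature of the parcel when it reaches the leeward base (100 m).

900 → 1900 m (dry, 9.8°C/km): ΔT = -9.8 × 1 = -9.8°C → T = 16.3°C
1900 → 3100 m (saturated, 4.8°C/km): ΔT = -4.8 × 1.2 = -5.76°C → T = 10.54°C
3100 → 100 m (dry descent, 9.8°C/km): ΔT = +9.8 × 3 = +29.4°C → T = 39.94°C

39.94°C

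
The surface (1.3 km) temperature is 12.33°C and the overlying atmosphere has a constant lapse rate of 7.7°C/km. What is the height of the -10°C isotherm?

Height above start = (12.33 − (-10)) / 7.7 = 2.9 km
Altitude = 1300 m + 2900 m = 4200 m

4.2 km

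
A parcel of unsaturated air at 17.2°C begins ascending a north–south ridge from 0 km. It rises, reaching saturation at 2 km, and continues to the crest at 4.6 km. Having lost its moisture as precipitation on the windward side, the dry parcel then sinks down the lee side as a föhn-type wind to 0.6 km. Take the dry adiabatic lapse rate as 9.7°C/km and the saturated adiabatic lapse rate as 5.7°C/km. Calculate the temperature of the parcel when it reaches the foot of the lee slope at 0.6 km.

21.78°C

From 0 m to 2000 m (dry): cools by 9.7 × 2 = 19.4°C, giving -2.2°C.
From 2000 m to 4600 m (saturated): cools by 5.7 × 2.6 = 14.82°C, giving -17.02°C.
From 4600 m to 600 m (dry descent): warms by 9.7 × 4 = 38.8°C, giving 21.78°C.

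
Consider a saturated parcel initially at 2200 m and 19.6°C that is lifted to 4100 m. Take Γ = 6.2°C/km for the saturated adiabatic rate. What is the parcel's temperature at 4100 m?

7.82°C

Saturated adiabatic to 4100 m: -6.2 × 1.9 km = -11.78°C, so T = 7.82°C.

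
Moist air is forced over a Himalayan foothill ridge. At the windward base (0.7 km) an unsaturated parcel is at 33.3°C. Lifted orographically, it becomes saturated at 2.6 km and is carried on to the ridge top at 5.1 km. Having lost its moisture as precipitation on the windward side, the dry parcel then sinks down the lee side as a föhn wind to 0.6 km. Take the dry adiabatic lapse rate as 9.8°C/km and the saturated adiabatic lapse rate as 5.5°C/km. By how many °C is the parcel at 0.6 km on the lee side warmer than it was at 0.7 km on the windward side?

From 700 m to 2600 m (dry): cools by 9.8 × 1.9 = 18.62°C, giving 14.68°C.
From 2600 m to 5100 m (saturated): cools by 5.5 × 2.5 = 13.75°C, giving 0.93°C.
From 5100 m to 600 m (dry descent): warms by 9.8 × 4.5 = 44.1°C, giving 45.03°C.
Net change vs windward start: 45.03 − 33.3 = +11.73°C

+11.73°C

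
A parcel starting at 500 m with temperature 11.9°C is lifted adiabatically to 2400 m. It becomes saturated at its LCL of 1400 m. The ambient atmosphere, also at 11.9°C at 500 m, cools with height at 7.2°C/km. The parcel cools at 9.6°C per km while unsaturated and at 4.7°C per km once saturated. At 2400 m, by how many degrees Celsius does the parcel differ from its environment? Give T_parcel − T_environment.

Parcel:
  500 → 1400 m (dry, 9.6°C/km): ΔT = -9.6 × 0.9 = -8.64°C → T = 3.26°C
  1400 → 2400 m (saturated, 4.7°C/km): ΔT = -4.7 × 1 = -4.7°C → T = -1.44°C
Environment:
  500 → 2400 m (environment, 7.2°C/km): ΔT = -7.2 × 1.9 = -13.68°C → T = -1.78°C
T_parcel − T_env = -1.44 − (-1.78) = +0.34°C

+0.34°C (parcel warmer than environment)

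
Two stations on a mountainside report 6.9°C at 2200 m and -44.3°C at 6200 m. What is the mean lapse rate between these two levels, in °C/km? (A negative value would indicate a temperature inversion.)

Γ = −ΔT/Δz = (6.9 − (-44.3)) / (6200 − 2200) m
  = 51.2°C / 4 km = 12.8°C/km

12.8°C/km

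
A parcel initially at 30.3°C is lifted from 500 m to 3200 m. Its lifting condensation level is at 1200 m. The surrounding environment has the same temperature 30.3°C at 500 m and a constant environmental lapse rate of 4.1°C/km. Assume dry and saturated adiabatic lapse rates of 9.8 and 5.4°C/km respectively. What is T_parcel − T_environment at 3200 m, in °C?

Parcel:
  500 → 1200 m (dry, 9.8°C/km): ΔT = -9.8 × 0.7 = -6.86°C → T = 23.44°C
  1200 → 3200 m (saturated, 5.4°C/km): ΔT = -5.4 × 2 = -10.8°C → T = 12.64°C
Environment:
  500 → 3200 m (environment, 4.1°C/km): ΔT = -4.1 × 2.7 = -11.07°C → T = 19.23°C
T_parcel − T_env = 12.64 − 19.23 = -6.59°C

-6.59°C (parcel cooler than environment)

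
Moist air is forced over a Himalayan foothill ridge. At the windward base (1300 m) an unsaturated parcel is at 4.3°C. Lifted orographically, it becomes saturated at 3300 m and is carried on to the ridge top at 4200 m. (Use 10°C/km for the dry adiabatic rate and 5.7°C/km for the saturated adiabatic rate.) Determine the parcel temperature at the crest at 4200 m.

1300–3300 m, dry: Δz = 2 km ⇒ ΔT = -20°C; T = -15.7°C
3300–4200 m, saturated: Δz = 0.9 km ⇒ ΔT = -5.13°C; T = -20.83°C

-20.83°C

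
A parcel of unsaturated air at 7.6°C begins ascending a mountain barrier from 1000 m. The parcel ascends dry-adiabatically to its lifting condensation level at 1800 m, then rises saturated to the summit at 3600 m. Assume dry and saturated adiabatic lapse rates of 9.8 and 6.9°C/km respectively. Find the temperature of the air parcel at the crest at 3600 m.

1000 → 1800 m (dry, 9.8°C/km): ΔT = -9.8 × 0.8 = -7.84°C → T = -0.24°C
1800 → 3600 m (saturated, 6.9°C/km): ΔT = -6.9 × 1.8 = -12.42°C → T = -12.66°C

-12.66°C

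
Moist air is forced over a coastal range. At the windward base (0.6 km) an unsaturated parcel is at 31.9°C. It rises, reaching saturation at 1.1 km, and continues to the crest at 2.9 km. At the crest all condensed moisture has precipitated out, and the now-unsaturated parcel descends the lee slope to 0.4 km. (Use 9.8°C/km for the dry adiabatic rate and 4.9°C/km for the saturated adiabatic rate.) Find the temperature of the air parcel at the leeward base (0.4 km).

42.68°C

600 → 1100 m (dry, 9.8°C/km): ΔT = -9.8 × 0.5 = -4.9°C → T = 27°C
1100 → 2900 m (saturated, 4.9°C/km): ΔT = -4.9 × 1.8 = -8.82°C → T = 18.18°C
2900 → 400 m (dry descent, 9.8°C/km): ΔT = +9.8 × 2.5 = +24.5°C → T = 42.68°C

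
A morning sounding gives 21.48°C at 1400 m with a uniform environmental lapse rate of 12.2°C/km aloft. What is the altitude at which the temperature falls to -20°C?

4800 m

Height above start = (21.48 − (-20)) / 12.2 = 3.4 km
Altitude = 1400 m + 3400 m = 4800 m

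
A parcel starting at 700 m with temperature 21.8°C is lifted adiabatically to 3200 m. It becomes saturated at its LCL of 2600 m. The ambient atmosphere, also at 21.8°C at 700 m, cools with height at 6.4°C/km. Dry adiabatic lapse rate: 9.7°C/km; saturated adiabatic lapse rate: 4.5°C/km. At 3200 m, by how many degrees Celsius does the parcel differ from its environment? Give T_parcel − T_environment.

Parcel:
  Dry to 2600 m: -9.7 × 1.9 km = -18.43°C, so T = 3.37°C.
  Saturated to 3200 m: -4.5 × 0.6 km = -2.7°C, so T = 0.67°C.
Environment:
  Environment to 3200 m: -6.4 × 2.5 km = -16°C, so T = 5.8°C.
T_parcel − T_env = 0.67 − 5.8 = -5.13°C

-5.13°C (parcel cooler than environment)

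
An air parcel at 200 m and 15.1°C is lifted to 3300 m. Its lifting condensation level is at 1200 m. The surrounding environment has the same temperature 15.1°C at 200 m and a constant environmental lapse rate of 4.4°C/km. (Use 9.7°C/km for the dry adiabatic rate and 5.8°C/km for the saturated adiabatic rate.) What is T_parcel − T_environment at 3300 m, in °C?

-8.24°C (parcel cooler than environment)

Parcel:
  200–1200 m, dry: Δz = 1 km ⇒ ΔT = -9.7°C; T = 5.4°C
  1200–3300 m, saturated: Δz = 2.1 km ⇒ ΔT = -12.18°C; T = -6.78°C
Environment:
  200–3300 m, environment: Δz = 3.1 km ⇒ ΔT = -13.64°C; T = 1.46°C
T_parcel − T_env = -6.78 − 1.46 = -8.24°C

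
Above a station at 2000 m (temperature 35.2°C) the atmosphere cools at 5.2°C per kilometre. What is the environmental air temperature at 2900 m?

30.52°C

2000–2900 m, environmental: Δz = 0.9 km ⇒ ΔT = -4.68°C; T = 30.52°C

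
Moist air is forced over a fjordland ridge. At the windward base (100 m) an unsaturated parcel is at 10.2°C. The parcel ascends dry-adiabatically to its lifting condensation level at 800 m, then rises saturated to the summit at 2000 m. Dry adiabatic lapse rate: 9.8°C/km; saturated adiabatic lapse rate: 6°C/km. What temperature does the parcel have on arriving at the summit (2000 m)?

100 → 800 m (dry, 9.8°C/km): ΔT = -9.8 × 0.7 = -6.86°C → T = 3.34°C
800 → 2000 m (saturated, 6°C/km): ΔT = -6 × 1.2 = -7.2°C → T = -3.86°C

-3.86°C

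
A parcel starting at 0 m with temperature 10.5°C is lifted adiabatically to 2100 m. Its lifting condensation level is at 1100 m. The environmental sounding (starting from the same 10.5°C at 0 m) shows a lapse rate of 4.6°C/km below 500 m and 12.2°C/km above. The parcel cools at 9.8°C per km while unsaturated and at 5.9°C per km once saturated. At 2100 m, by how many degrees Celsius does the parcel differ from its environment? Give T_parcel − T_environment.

Parcel:
  0–1100 m, dry: Δz = 1.1 km ⇒ ΔT = -10.78°C; T = -0.28°C
  1100–2100 m, saturated: Δz = 1 km ⇒ ΔT = -5.9°C; T = -6.18°C
Environment:
  0–500 m, environment, lower layer: Δz = 0.5 km ⇒ ΔT = -2.3°C; T = 8.2°C
  500–2100 m, environment, upper layer: Δz = 1.6 km ⇒ ΔT = -19.52°C; T = -11.32°C
T_parcel − T_env = -6.18 − (-11.32) = +5.14°C

+5.14°C (parcel warmer than environment)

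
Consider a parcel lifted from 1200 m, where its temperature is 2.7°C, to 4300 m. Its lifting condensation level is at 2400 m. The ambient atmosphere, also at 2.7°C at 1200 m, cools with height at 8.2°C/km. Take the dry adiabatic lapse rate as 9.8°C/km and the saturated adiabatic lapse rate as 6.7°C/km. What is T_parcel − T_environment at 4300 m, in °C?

Parcel:
  From 1200 m to 2400 m (dry): cools by 9.8 × 1.2 = 11.76°C, giving -9.06°C.
  From 2400 m to 4300 m (saturated): cools by 6.7 × 1.9 = 12.73°C, giving -21.79°C.
Environment:
  From 1200 m to 4300 m (environment): cools by 8.2 × 3.1 = 25.42°C, giving -22.72°C.
T_parcel − T_env = -21.79 − (-22.72) = +0.93°C

+0.93°C (parcel warmer than environment)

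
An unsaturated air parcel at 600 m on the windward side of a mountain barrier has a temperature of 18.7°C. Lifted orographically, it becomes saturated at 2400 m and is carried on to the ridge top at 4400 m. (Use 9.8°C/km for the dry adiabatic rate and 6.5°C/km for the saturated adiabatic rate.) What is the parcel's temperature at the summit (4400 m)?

-11.94°C

600–2400 m, dry: Δz = 1.8 km ⇒ ΔT = -17.64°C; T = 1.06°C
2400–4400 m, saturated: Δz = 2 km ⇒ ΔT = -13°C; T = -11.94°C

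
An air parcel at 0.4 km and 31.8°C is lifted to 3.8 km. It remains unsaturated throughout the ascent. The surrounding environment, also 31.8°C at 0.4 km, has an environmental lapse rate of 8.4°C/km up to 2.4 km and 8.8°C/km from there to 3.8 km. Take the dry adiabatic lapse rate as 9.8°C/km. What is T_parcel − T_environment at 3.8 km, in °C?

Parcel:
  Dry to 3800 m: -9.8 × 3.4 km = -33.32°C, so T = -1.52°C.
Environment:
  Environment, lower layer to 2400 m: -8.4 × 2 km = -16.8°C, so T = 15°C.
  Environment, upper layer to 3800 m: -8.8 × 1.4 km = -12.32°C, so T = 2.68°C.
T_parcel − T_env = -1.52 − 2.68 = -4.2°C

-4.2°C (parcel cooler than environment)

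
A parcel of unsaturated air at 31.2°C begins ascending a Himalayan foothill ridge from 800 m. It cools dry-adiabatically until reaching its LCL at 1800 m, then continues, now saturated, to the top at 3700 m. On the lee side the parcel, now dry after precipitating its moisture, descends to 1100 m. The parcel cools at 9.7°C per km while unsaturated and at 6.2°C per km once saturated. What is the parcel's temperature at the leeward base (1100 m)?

34.94°C

800 → 1800 m (dry, 9.7°C/km): ΔT = -9.7 × 1 = -9.7°C → T = 21.5°C
1800 → 3700 m (saturated, 6.2°C/km): ΔT = -6.2 × 1.9 = -11.78°C → T = 9.72°C
3700 → 1100 m (dry descent, 9.7°C/km): ΔT = +9.7 × 2.6 = +25.22°C → T = 34.94°C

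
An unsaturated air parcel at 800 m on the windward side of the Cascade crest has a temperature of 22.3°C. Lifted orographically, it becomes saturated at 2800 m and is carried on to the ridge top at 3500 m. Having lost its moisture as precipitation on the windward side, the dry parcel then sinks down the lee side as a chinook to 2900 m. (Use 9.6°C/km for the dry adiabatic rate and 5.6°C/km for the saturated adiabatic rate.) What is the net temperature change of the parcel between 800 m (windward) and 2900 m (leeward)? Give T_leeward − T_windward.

800–2800 m, dry: Δz = 2 km ⇒ ΔT = -19.2°C; T = 3.1°C
2800–3500 m, saturated: Δz = 0.7 km ⇒ ΔT = -3.92°C; T = -0.82°C
3500–2900 m, dry descent: Δz = 0.6 km ⇒ ΔT = +5.76°C; T = 4.94°C
Net change vs windward start: 4.94 − 22.3 = -17.36°C

-17.36°C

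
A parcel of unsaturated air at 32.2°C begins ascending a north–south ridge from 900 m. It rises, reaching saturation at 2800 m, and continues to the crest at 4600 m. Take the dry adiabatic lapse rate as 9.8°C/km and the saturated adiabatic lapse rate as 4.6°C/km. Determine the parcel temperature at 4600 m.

900 → 2800 m (dry, 9.8°C/km): ΔT = -9.8 × 1.9 = -18.62°C → T = 13.58°C
2800 → 4600 m (saturated, 4.6°C/km): ΔT = -4.6 × 1.8 = -8.28°C → T = 5.3°C

5.3°C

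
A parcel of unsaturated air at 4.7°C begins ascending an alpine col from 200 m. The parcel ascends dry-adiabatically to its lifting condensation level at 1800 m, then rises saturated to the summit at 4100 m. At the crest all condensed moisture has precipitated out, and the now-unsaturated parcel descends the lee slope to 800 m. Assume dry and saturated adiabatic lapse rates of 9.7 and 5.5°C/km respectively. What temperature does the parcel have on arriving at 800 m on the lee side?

8.54°C

200 → 1800 m (dry, 9.7°C/km): ΔT = -9.7 × 1.6 = -15.52°C → T = -10.82°C
1800 → 4100 m (saturated, 5.5°C/km): ΔT = -5.5 × 2.3 = -12.65°C → T = -23.47°C
4100 → 800 m (dry descent, 9.7°C/km): ΔT = +9.7 × 3.3 = +32.01°C → T = 8.54°C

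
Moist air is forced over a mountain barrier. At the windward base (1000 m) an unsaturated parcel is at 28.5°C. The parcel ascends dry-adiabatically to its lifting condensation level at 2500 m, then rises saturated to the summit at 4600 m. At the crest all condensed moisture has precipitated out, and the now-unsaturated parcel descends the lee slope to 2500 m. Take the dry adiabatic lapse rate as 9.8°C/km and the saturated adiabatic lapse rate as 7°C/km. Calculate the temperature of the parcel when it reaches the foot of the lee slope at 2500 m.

19.68°C

1000–2500 m, dry: Δz = 1.5 km ⇒ ΔT = -14.7°C; T = 13.8°C
2500–4600 m, saturated: Δz = 2.1 km ⇒ ΔT = -14.7°C; T = -0.9°C
4600–2500 m, dry descent: Δz = 2.1 km ⇒ ΔT = +20.58°C; T = 19.68°C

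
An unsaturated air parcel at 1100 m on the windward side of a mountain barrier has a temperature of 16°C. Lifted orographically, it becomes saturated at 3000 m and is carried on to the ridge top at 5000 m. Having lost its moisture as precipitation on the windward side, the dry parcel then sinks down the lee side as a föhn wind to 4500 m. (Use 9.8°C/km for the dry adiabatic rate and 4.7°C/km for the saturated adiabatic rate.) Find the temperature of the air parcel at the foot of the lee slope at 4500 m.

1100 → 3000 m (dry, 9.8°C/km): ΔT = -9.8 × 1.9 = -18.62°C → T = -2.62°C
3000 → 5000 m (saturated, 4.7°C/km): ΔT = -4.7 × 2 = -9.4°C → T = -12.02°C
5000 → 4500 m (dry descent, 9.8°C/km): ΔT = +9.8 × 0.5 = +4.9°C → T = -7.12°C

-7.12°C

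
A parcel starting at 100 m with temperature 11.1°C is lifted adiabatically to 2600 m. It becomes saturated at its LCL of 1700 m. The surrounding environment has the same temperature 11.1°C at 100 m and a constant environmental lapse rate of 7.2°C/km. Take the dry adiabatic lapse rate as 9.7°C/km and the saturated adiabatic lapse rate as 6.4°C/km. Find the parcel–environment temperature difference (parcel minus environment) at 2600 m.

-3.28°C (parcel cooler than environment)

Parcel:
  100 → 1700 m (dry, 9.7°C/km): ΔT = -9.7 × 1.6 = -15.52°C → T = -4.42°C
  1700 → 2600 m (saturated, 6.4°C/km): ΔT = -6.4 × 0.9 = -5.76°C → T = -10.18°C
Environment:
  100 → 2600 m (environment, 7.2°C/km): ΔT = -7.2 × 2.5 = -18°C → T = -6.9°C
T_parcel − T_env = -10.18 − (-6.9) = -3.28°C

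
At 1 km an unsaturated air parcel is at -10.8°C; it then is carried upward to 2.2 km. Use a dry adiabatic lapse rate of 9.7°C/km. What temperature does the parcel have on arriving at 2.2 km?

Dry adiabatic to 2200 m: -9.7 × 1.2 km = -11.64°C, so T = -22.44°C.

-22.44°C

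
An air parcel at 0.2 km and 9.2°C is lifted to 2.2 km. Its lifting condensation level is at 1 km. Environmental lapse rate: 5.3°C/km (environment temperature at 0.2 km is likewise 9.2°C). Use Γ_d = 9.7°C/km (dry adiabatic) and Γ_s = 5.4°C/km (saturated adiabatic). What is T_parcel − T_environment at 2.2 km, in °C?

Parcel:
  200–1000 m, dry: Δz = 0.8 km ⇒ ΔT = -7.76°C; T = 1.44°C
  1000–2200 m, saturated: Δz = 1.2 km ⇒ ΔT = -6.48°C; T = -5.04°C
Environment:
  200–2200 m, environment: Δz = 2 km ⇒ ΔT = -10.6°C; T = -1.4°C
T_parcel − T_env = -5.04 − (-1.4) = -3.64°C

-3.64°C (parcel cooler than environment)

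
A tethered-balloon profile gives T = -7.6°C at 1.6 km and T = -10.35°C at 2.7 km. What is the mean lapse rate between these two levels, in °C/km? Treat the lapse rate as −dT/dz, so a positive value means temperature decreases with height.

2.5°C/km

Γ = −ΔT/Δz = (-7.6 − (-10.35)) / (2700 − 1600) m
  = 2.75°C / 1.1 km = 2.5°C/km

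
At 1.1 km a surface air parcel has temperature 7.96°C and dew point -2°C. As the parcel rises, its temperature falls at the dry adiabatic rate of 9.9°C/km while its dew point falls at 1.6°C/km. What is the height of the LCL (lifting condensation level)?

2.3 km

T and T_d converge at 9.9 − 1.6 = 8.3°C per km
Height above start = (7.96 − (-2)) / 8.3 = 1.2 km
LCL altitude = 1100 m + 1200 m = 2300 m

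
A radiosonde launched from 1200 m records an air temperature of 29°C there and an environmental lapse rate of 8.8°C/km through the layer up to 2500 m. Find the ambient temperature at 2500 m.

17.56°C

Environmental to 2500 m: -8.8 × 1.3 km = -11.44°C, so T = 17.56°C.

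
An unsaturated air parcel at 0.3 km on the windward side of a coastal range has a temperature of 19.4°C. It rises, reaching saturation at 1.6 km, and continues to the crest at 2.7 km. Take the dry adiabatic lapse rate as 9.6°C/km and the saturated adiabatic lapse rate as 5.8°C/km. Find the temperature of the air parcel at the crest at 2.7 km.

0.54°C

Dry to 1600 m: -9.6 × 1.3 km = -12.48°C, so T = 6.92°C.
Saturated to 2700 m: -5.8 × 1.1 km = -6.38°C, so T = 0.54°C.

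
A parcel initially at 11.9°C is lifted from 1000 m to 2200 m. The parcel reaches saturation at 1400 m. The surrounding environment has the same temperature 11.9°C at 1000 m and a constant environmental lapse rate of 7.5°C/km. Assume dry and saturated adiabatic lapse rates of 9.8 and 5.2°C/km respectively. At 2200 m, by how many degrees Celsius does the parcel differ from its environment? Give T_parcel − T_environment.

+0.92°C (parcel warmer than environment)

Parcel:
  1000–1400 m, dry: Δz = 0.4 km ⇒ ΔT = -3.92°C; T = 7.98°C
  1400–2200 m, saturated: Δz = 0.8 km ⇒ ΔT = -4.16°C; T = 3.82°C
Environment:
  1000–2200 m, environment: Δz = 1.2 km ⇒ ΔT = -9°C; T = 2.9°C
T_parcel − T_env = 3.82 − 2.9 = +0.92°C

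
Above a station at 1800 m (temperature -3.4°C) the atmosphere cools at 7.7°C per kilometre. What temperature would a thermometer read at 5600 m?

Environmental to 5600 m: -7.7 × 3.8 km = -29.26°C, so T = -32.66°C.

-32.66°C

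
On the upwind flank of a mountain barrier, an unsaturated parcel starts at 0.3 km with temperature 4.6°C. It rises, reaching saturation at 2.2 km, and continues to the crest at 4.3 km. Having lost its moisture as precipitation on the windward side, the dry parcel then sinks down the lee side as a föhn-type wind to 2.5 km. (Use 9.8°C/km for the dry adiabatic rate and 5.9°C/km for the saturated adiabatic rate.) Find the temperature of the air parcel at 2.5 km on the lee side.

Dry to 2200 m: -9.8 × 1.9 km = -18.62°C, so T = -14.02°C.
Saturated to 4300 m: -5.9 × 2.1 km = -12.39°C, so T = -26.41°C.
Dry descent to 2500 m: +9.8 × 1.8 km = +17.64°C, so T = -8.77°C.

-8.77°C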